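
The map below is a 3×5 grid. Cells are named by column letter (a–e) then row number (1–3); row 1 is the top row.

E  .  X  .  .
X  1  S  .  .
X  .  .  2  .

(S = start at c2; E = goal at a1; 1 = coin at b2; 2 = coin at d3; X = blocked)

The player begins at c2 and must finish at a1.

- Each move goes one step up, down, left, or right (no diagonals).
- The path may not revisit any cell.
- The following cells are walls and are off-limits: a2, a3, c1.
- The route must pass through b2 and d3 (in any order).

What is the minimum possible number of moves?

Any route passes through b2 and d3 in some order between c2 and a1. Summing Manhattan distances along each leg and taking the cheapest ordering (c2 → d3 → b2 → a1) gives a lower bound of 2 + 3 + 2 = 7 moves.
A route of 7 moves achieves this: c2 → d2 → d3 → c3 → b3 → b2 → b1 → a1.
Since 7 matches the lower bound, it is optimal.

7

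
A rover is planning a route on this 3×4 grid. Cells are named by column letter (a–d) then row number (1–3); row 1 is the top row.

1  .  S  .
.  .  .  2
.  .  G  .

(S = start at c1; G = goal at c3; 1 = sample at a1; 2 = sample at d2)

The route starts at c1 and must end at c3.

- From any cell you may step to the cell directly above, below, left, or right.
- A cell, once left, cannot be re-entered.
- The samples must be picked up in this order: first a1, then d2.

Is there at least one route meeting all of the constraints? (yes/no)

yes

One route that works: c1 → b1 → a1 → a2 → b2 → c2 → d2 → d3 → c3.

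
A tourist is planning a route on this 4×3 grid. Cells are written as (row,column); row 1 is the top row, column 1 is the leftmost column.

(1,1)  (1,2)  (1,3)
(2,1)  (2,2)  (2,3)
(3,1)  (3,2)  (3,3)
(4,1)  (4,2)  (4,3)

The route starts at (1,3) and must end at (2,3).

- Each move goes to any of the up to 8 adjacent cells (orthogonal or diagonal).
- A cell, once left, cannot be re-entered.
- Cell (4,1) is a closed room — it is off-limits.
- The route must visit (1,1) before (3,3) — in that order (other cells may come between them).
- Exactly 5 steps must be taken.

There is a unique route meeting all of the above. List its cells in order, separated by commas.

(1,3), (1,2), (1,1), (2,2), (3,3), (2,3)

The waypoints must appear in the order (1,1), (3,3), with no cell reused.
Route from (1,3): left 2 to (1,1), down-right 2 to (3,3), up 1 to (2,3) — 5 moves in all.
Check: order respected ((1,1) at step 2, (3,3) at step 4); 5 moves as required.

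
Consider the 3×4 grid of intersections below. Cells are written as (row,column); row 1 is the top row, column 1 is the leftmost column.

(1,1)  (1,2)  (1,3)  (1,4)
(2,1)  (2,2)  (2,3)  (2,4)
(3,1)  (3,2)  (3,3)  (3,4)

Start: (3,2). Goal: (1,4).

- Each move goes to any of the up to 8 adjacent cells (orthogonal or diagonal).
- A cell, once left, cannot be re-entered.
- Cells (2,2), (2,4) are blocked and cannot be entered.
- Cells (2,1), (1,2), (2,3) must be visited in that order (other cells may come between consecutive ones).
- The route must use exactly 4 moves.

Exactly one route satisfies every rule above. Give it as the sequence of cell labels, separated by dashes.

(3,2) - (2,1) - (1,2) - (2,3) - (1,4)

The waypoints must appear in the order (2,1), (1,2), (2,3), with no cell reused.
Route from (3,2): up-left 1 to (2,1), up-right 1 to (1,2), down-right 1 to (2,3), up-right 1 to (1,4) — 4 moves in all.
Check: order respected ((2,1) at step 1, (1,2) at step 2, (2,3) at step 3); 4 moves as required.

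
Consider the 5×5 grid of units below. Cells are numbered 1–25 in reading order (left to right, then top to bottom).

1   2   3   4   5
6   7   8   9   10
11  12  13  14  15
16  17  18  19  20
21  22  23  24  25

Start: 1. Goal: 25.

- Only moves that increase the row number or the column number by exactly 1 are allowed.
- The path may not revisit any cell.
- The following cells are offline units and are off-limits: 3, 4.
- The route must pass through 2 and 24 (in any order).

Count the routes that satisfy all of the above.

10

A right/down-only route from 1 to 25 makes exactly 4 down-moves and 4 right-moves in some order.
With no other constraints that would be C(8,4) = 70 routes.
A monotone route can only reach the required cells in the order 2, 24, so split there and multiply the segment counts (each segment already excludes blocked cells): 1→2: 1; 2→24: 10; 24→25: 1; product = 10.
That gives 10 routes.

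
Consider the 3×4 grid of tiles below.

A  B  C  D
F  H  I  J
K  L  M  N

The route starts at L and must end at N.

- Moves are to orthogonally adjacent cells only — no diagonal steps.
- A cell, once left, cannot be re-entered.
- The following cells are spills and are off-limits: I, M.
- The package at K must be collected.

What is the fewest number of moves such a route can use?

Any route passes through K somewhere between L and N. Summing Manhattan distances along the two legs (L → K → N) gives a lower bound of 1 + 3 = 4 moves.
That bound ignores the blocked cells. Measuring each leg by the fewest moves that actually steer around them (L→K: 1; K→N: 7) raises the lower bound to 8.
A route of 8 moves exists: L → K → F → A → B → C → D → J → N.
Since 8 matches that lower bound, it is optimal.

8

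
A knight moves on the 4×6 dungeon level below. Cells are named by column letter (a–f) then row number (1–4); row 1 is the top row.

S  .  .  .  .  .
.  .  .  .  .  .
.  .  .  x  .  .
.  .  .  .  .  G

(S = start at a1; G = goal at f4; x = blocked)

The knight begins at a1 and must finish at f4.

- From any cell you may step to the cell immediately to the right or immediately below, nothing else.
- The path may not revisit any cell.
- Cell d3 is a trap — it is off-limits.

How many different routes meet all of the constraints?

26

A right/down-only route from a1 to f4 makes exactly 3 down-moves and 5 right-moves in some order.
With no other constraints that would be C(8,3) = 56 routes.
Subtract routes through each blocked cell (inclusion–exclusion for overlaps): − through d3: 30 → 26.
That gives 26 routes.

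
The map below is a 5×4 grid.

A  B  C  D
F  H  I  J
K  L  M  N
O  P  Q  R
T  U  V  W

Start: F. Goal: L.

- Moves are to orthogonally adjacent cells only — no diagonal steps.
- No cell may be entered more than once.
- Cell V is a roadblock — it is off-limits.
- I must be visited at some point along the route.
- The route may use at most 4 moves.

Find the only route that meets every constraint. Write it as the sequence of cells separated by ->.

F -> H -> I -> M -> L

Any route must reach I and still end at L within 4 moves, so the order of the required stops is forced.
Route from F: right 2 to I, down 1 to M, left 1 to L — 4 moves in all.
Check: all required cells visited; 4 ≤ 4 moves.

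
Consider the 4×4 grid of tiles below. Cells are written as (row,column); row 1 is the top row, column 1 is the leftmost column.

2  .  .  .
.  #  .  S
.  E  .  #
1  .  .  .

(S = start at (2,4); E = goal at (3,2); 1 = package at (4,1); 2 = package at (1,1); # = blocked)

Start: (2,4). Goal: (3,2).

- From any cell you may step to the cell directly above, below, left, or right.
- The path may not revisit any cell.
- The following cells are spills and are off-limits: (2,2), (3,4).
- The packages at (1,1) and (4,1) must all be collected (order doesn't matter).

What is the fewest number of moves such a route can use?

Any route passes through (1,1) and (4,1) in some order between (2,4) and (3,2). Summing Manhattan distances along each leg and taking the cheapest ordering ((2,4) → (1,1) → (4,1) → (3,2)) gives a lower bound of 4 + 3 + 2 = 9 moves.
A route of 9 moves achieves this: (2,4) → (1,4) → (1,3) → (1,2) → (1,1) → (2,1) → (3,1) → (4,1) → (4,2) → (3,2).
Since 9 matches the lower bound, it is optimal.

9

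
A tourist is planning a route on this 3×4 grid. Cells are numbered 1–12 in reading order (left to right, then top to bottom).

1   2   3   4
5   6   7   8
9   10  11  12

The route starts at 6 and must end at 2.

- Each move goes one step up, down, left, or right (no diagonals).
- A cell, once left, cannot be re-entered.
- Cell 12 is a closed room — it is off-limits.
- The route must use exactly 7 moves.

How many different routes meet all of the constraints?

Need simple routes of exactly 7 moves from 6 to 2 (Manhattan distance 1, so 3 moves are spent on a detour and 3 undoing it).
Enumerating: 6 10 11 7 8 4 3 2 | 6 5 9 10 11 7 3 2 | 6 7 11 10 9 5 1 2.
That gives 3 routes.

3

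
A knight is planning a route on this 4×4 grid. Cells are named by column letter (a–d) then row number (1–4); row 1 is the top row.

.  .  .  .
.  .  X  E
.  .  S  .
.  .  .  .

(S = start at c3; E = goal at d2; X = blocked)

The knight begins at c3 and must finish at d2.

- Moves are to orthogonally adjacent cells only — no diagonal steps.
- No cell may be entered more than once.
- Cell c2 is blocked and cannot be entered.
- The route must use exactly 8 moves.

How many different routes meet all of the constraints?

5

Need simple routes of exactly 8 moves from c3 to d2 (Manhattan distance 2, so 3 moves are spent on a detour and 3 undoing it).
Enumerating: c3 c4 b4 b3 b2 b1 c1 d1 d2 | c3 b3 b2 a2 a1 b1 c1 d1 d2 | c3 b3 a3 a2 a1 b1 c1 d1 d2 | c3 b3 a3 a2 b2 b1 c1 d1 d2 | c3 b3 a3 a4 b4 c4 d4 d3 d2.
That gives 5 routes.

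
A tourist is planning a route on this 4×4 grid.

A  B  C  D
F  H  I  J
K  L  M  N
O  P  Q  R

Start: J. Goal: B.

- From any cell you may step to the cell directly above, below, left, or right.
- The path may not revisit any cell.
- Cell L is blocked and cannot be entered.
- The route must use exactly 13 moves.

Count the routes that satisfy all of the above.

Need simple routes of exactly 13 moves from J to B (Manhattan distance 3, so 5 moves are spent on a detour and 5 undoing it).
Enumerating: J D C I M N R Q P O K F A B | J D C I M N R Q P O K F H B.
That gives 2 routes.

2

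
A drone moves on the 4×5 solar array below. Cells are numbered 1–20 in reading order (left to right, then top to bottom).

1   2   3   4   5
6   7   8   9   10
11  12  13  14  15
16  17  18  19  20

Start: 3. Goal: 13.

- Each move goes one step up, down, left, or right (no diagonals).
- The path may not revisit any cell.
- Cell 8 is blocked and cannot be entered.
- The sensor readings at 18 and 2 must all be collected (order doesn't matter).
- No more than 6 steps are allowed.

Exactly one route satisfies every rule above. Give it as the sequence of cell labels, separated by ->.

3 -> 2 -> 7 -> 12 -> 17 -> 18 -> 13

Any route must reach 18 and 2 and still end at 13 within 6 moves, so the order of the required stops is forced.
Route from 3: left 1 to 2, down 3 to 17, right 1 to 18, up 1 to 13 — 6 moves in all.
Check: all required cells visited; 6 ≤ 6 moves.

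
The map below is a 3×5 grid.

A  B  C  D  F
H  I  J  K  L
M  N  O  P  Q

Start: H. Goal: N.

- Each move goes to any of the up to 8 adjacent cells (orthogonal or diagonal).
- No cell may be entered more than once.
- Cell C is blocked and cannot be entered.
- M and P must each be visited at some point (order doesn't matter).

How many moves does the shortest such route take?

6

Any route passes through M and P in some order between H and N. Summing Chebyshev distances along each leg and taking the cheapest ordering (H → M → P → N) gives a lower bound of 1 + 3 + 2 = 6 moves.
A route of 6 moves achieves this: H → M → I → J → P → O → N.
Since 6 matches the lower bound, it is optimal.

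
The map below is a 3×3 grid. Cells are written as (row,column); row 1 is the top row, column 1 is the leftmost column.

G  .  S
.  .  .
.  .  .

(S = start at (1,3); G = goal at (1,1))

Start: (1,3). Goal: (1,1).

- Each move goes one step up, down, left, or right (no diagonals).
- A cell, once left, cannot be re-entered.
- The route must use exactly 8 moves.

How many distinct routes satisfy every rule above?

Need simple routes of exactly 8 moves from (1,3) to (1,1) (Manhattan distance 2, so 3 moves are spent on a detour and 3 undoing it).
Enumerating: (1,3) (2,3) (3,3) (3,2) (3,1) (2,1) (2,2) (1,2) (1,1) | (1,3) (1,2) (2,2) (2,3) (3,3) (3,2) (3,1) (2,1) (1,1).
That gives 2 routes.

2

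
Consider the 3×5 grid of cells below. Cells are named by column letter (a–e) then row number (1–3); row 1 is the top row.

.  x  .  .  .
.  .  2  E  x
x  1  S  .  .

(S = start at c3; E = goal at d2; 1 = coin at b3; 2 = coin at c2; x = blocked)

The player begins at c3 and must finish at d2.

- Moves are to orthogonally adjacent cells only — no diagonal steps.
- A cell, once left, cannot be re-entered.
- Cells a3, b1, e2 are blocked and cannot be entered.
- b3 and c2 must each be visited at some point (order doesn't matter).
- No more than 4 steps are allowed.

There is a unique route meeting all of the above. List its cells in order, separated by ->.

The 4-move cap with required stops at b3, c2 leaves no slack for detours.
Route from c3: left to b3, up to b2, 2× right (reaching d2) — 4 moves in all.
Check: all required cells visited; 4 ≤ 4 moves.

c3 -> b3 -> b2 -> c2 -> d2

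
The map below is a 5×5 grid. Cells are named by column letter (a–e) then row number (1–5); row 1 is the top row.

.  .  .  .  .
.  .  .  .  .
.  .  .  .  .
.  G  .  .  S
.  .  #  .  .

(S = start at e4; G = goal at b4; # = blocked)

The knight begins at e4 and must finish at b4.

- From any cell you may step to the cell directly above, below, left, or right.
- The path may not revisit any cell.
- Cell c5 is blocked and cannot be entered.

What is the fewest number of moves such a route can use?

The Manhattan distance from e4 to b4 is |4−4| + |5−2| = 3, so at least 3 moves are needed.
A route of 3 moves achieves this: e4 → d4 → c4 → b4.
Since 3 matches the lower bound, it is optimal.

3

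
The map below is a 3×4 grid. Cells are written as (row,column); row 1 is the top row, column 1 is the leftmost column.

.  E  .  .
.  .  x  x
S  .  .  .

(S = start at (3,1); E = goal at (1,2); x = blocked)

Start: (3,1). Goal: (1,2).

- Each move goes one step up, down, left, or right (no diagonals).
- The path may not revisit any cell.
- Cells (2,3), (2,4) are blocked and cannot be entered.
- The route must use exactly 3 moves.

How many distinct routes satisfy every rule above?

Need simple routes of exactly 3 moves from (3,1) to (1,2) (Manhattan distance 3, so 0 moves are spent on a detour and 0 undoing it).
Enumerating: (3,1) (2,1) (1,1) (1,2) | (3,1) (2,1) (2,2) (1,2) | (3,1) (3,2) (2,2) (1,2).
That gives 3 routes.

3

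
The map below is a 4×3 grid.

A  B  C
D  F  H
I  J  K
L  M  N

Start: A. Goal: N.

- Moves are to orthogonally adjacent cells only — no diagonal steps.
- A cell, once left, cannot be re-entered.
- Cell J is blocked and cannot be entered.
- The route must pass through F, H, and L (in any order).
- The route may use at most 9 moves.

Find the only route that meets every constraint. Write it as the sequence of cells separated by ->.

Any route must reach F, H, and L and still end at N within 9 moves, so the order of the required stops is forced.
Route from A: 2× right (reaching C), down to H, 2× left (reaching D), 2× down (reaching L), 2× right (reaching N) — 9 moves in all.
Check: all required cells visited; 9 ≤ 9 moves.

A -> B -> C -> H -> F -> D -> I -> L -> M -> N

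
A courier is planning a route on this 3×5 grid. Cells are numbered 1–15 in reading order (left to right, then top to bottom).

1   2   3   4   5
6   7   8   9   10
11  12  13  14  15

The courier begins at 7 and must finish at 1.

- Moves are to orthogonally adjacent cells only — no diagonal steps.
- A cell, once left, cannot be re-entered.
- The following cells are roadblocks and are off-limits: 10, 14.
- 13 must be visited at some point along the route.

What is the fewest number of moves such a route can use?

6

Any route passes through 13 somewhere between 7 and 1. Summing Manhattan distances along the two legs (7 → 13 → 1) gives a lower bound of 2 + 4 = 6 moves.
A route of 6 moves achieves this: 7 → 12 → 13 → 8 → 3 → 2 → 1.
Since 6 matches the lower bound, it is optimal.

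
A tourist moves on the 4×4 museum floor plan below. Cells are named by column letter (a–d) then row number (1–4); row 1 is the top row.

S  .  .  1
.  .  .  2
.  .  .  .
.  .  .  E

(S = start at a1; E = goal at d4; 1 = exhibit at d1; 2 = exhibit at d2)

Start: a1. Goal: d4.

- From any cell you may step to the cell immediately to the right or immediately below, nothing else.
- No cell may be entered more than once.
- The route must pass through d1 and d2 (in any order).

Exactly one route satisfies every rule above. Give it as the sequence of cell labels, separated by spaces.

a1 b1 c1 d1 d2 d3 d4

Moves only go right or down, so the column and row indices never decrease.
Route from a1: right 3 to d1, down 3 to d4 — 6 moves in all.
Check: all required cells visited.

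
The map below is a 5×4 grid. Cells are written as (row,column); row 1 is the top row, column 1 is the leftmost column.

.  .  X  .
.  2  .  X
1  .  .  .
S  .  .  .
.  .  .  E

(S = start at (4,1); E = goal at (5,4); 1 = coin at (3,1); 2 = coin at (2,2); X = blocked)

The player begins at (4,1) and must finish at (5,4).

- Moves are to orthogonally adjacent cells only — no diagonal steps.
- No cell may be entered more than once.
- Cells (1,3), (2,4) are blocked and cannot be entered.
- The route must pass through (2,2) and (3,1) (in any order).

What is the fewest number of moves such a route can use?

8

Any route passes through (2,2) and (3,1) in some order between (4,1) and (5,4). Summing Manhattan distances along each leg and taking the cheapest ordering ((4,1) → (3,1) → (2,2) → (5,4)) gives a lower bound of 1 + 2 + 5 = 8 moves.
A route of 8 moves achieves this: (4,1) → (3,1) → (2,1) → (2,2) → (3,2) → (4,2) → (5,2) → (5,3) → (5,4).
Since 8 matches the lower bound, it is optimal.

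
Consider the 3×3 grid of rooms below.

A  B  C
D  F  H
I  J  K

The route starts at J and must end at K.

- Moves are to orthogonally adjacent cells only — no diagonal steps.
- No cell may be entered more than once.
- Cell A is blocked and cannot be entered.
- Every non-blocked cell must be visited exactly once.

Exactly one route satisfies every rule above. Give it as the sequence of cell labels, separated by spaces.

Need to visit all 8 open cells exactly once, starting at J and ending at K.
Route from J: left to I, up to D, right to F, up to B, right to C, 2× down (reaching K) — 7 moves in all.
Check: all 8 open cells covered.

J I D F B C H K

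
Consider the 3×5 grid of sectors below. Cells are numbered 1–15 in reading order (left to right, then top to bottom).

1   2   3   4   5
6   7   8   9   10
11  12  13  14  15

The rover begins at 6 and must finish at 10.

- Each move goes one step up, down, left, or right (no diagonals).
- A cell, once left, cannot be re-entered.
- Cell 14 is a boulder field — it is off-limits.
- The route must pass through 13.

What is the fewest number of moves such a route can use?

Any route passes through 13 somewhere between 6 and 10. Summing Manhattan distances along the two legs (6 → 13 → 10) gives a lower bound of 3 + 3 = 6 moves.
A route of 6 moves achieves this: 6 → 11 → 12 → 13 → 8 → 9 → 10.
Since 6 matches the lower bound, it is optimal.

6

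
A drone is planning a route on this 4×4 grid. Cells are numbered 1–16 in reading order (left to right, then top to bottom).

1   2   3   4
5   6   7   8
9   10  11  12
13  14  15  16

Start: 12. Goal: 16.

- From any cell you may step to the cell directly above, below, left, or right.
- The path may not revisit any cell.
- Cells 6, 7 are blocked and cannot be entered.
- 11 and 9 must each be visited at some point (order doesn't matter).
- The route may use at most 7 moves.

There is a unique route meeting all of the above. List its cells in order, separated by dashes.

12 - 11 - 10 - 9 - 13 - 14 - 15 - 16

The budget equals the shortest possible length, so every move has to be on a shortest route through the required cells.
Route from 12: 3× left (reaching 9), down to 13, 3× right (reaching 16) — 7 moves in all.
Check: all required cells visited; 7 ≤ 7 moves.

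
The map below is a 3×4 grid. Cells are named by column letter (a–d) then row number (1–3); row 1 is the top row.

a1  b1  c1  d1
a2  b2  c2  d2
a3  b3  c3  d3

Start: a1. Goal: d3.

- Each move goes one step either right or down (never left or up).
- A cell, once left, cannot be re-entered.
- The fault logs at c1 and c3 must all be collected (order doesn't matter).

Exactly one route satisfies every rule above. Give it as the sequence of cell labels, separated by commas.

a1, b1, c1, c2, c3, d3

Moves only go right or down, so the column and row indices never decrease.
Route from a1: right 2 to c1, down 2 to c3, right 1 to d3 — 5 moves in all.
Check: all required cells visited.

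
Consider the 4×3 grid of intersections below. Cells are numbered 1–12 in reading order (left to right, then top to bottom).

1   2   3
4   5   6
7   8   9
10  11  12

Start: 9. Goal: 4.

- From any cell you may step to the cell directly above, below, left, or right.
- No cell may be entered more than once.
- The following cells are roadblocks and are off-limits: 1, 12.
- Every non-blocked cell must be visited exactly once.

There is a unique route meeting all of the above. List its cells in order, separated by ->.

Need to visit all 10 open cells exactly once, starting at 9 and ending at 4.
Route from 9: 2× up (reaching 3), left to 2, 3× down (reaching 11), left to 10, 2× up (reaching 4) — 9 moves in all.
Check: all 10 open cells covered.

9 -> 6 -> 3 -> 2 -> 5 -> 8 -> 11 -> 10 -> 7 -> 4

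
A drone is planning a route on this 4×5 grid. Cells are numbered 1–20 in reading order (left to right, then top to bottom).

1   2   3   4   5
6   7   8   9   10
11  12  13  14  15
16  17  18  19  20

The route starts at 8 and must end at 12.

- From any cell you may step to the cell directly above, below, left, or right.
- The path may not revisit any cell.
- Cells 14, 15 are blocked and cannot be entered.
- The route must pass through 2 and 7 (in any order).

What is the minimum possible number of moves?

4

Any route passes through 2 and 7 in some order between 8 and 12. Summing Manhattan distances along each leg and taking the cheapest ordering (8 → 7 → 2 → 12) gives a lower bound of 1 + 1 + 2 = 4 moves.
A route of 4 moves achieves this: 8 → 3 → 2 → 7 → 12.
Since 4 matches the lower bound, it is optimal.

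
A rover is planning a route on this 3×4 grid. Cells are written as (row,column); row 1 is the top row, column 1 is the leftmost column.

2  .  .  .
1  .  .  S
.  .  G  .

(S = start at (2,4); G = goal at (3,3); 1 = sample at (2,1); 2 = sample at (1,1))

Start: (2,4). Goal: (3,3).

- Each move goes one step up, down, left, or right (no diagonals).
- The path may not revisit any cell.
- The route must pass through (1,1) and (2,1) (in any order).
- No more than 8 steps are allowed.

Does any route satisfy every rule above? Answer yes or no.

yes

One route that works: (2,4) → (1,4) → (1,3) → (1,2) → (1,1) → (2,1) → (3,1) → (3,2) → (3,3).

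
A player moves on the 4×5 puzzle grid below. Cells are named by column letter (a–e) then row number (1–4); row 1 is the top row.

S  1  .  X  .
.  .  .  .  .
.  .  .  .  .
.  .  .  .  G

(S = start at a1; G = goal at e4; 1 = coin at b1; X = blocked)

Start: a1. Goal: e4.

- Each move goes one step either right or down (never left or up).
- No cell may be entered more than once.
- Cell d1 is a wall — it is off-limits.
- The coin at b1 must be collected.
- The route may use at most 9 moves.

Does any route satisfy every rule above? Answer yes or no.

One route that works: a1 → b1 → b2 → b3 → b4 → c4 → d4 → e4.

yes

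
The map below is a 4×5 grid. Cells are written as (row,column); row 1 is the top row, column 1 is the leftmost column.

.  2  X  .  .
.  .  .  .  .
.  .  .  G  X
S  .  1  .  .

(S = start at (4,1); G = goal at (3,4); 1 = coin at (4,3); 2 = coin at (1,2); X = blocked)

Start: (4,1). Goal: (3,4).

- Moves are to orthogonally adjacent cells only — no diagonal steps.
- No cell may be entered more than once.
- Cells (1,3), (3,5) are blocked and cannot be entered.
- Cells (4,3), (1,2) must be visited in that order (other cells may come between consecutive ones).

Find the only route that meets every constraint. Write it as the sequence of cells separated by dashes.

(4,1) - (4,2) - (4,3) - (3,3) - (3,2) - (3,1) - (2,1) - (1,1) - (1,2) - (2,2) - (2,3) - (2,4) - (3,4)

The waypoints must appear in the order (4,3), (1,2), with no cell reused.
Route from (4,1): right 2 to (4,3), up 1 to (3,3), left 2 to (3,1), up 2 to (1,1), right 1 to (1,2), down 1 to (2,2), right 2 to (2,4), down 1 to (3,4) — 12 moves in all.
Check: order respected (1 at step 2, 2 at step 8).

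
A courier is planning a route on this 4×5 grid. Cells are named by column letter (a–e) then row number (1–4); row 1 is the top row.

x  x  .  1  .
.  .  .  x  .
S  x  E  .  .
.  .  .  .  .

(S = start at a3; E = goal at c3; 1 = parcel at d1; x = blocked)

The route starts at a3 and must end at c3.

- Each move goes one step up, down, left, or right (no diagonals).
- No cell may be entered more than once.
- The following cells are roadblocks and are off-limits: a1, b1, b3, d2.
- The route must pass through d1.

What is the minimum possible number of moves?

10

Any route passes through d1 somewhere between a3 and c3. Summing Manhattan distances along the two legs (a3 → d1 → c3) gives a lower bound of 5 + 3 = 8 moves.
The shortest route satisfying every rule uses 10 moves: a3 → a2 → b2 → c2 → c1 → d1 → e1 → e2 → e3 → d3 → c3.
The bound of 8 isn't tight here; checking systematically, no route of length 8 through 9 satisfies every constraint, so 10 is the minimum.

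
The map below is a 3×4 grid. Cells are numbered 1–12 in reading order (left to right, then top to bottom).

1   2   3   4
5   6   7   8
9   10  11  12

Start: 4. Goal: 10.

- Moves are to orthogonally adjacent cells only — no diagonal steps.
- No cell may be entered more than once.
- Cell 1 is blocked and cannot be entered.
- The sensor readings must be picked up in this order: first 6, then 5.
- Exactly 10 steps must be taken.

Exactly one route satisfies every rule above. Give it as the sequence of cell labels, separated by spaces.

4 8 12 11 7 3 2 6 5 9 10

The waypoints must appear in the order 6, 5, with no cell reused.
Route from 4: down 2 to 12, left 1 to 11, up 2 to 3, left 1 to 2, down 1 to 6, left 1 to 5, down 1 to 9, right 1 to 10 — 10 moves in all.
Check: order respected (6 at step 7, 5 at step 8); 10 moves as required.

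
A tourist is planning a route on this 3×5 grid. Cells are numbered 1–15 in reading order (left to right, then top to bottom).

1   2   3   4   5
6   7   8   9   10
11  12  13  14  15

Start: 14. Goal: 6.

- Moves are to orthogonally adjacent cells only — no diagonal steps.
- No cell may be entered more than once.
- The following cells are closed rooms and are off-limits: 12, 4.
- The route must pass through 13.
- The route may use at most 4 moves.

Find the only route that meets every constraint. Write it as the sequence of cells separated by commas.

Any route must reach 13 and still end at 6 within 4 moves, so the order of the required stops is forced.
Route from 14: left 1 to 13, up 1 to 8, left 2 to 6 — 4 moves in all.
Check: all required cells visited; 4 ≤ 4 moves.

14, 13, 8, 7, 6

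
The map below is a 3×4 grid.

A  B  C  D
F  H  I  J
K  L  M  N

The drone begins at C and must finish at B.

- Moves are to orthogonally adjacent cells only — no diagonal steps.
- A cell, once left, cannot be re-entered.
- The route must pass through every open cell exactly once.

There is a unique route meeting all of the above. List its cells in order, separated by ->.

C -> D -> J -> N -> M -> I -> H -> L -> K -> F -> A -> B

Need to visit all 12 open cells exactly once, starting at C and ending at B.
Cell K has only two open neighbours (F and L), so the path must pass straight through it: one of those is the cell it's entered from and the other is where it exits.
Route from C: right to D, 2× down (reaching N), left to M, up to I, left to H, down to L, left to K, 2× up (reaching A), right to B — 11 moves in all.
Check: all 12 open cells covered.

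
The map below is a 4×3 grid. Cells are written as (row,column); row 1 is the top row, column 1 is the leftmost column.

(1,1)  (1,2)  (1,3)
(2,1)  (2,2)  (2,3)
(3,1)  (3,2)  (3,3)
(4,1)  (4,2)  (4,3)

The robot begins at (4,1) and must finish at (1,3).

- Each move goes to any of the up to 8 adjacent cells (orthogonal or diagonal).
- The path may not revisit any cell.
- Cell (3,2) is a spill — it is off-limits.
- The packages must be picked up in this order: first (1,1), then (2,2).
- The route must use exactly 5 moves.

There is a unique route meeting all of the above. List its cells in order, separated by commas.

(4,1), (3,1), (2,1), (1,1), (2,2), (1,3)

The waypoints must appear in the order (1,1), (2,2), with no cell reused.
Route from (4,1): up 3 to (1,1), down-right 1 to (2,2), up-right 1 to (1,3) — 5 moves in all.
Check: order respected ((1,1) at step 3, (2,2) at step 4); 5 moves as required.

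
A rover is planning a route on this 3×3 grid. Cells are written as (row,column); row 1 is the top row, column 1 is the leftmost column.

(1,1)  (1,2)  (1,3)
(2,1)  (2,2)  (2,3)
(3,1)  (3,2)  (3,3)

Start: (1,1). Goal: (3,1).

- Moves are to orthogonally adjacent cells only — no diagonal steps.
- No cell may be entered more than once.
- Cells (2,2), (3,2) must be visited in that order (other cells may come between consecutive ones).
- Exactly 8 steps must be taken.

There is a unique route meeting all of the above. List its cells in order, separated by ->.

The waypoints must appear in the order (2,2), (3,2), with no cell reused.
Route from (1,1): down 1 to (2,1), right 1 to (2,2), up 1 to (1,2), right 1 to (1,3), down 2 to (3,3), left 2 to (3,1) — 8 moves in all.
Check: order respected ((2,2) at step 2, (3,2) at step 7); 8 moves as required.

(1,1) -> (2,1) -> (2,2) -> (1,2) -> (1,3) -> (2,3) -> (3,3) -> (3,2) -> (3,1)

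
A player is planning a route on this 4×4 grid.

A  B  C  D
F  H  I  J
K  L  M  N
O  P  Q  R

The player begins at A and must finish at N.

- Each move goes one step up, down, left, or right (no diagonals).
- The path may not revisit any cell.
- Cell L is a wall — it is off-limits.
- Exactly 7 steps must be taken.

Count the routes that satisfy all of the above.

Need simple routes of exactly 7 moves from A to N (Manhattan distance 5, so 1 moves are spent on a detour and 1 undoing it).
Branch systematically from the start, pruning whenever the remaining move budget drops below the Manhattan distance to N or differs from it in parity. Grouping the completions by first move — via F: 7; via B: 4 — and summing: 7 + 4 = 11.
That gives 11 routes.

11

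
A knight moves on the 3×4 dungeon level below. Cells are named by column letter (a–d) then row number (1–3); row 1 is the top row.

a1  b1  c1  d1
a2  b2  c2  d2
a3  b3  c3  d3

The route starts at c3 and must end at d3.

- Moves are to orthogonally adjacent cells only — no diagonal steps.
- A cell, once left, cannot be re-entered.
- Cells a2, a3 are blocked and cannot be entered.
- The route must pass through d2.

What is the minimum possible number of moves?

3

Any route passes through d2 somewhere between c3 and d3. Summing Manhattan distances along the two legs (c3 → d2 → d3) gives a lower bound of 2 + 1 = 3 moves.
A route of 3 moves achieves this: c3 → c2 → d2 → d3.
Since 3 matches the lower bound, it is optimal.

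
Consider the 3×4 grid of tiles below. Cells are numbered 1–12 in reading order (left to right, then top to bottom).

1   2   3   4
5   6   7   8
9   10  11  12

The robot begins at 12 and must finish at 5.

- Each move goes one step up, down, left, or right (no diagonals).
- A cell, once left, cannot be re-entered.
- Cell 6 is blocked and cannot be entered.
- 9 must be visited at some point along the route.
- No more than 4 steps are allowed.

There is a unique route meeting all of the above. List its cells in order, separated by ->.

12 -> 11 -> 10 -> 9 -> 5

The 4-move cap with required stops at 9 leaves no slack for detours.
Route from 12: left 3 to 9, up 1 to 5 — 4 moves in all.
Check: all required cells visited; 4 ≤ 4 moves.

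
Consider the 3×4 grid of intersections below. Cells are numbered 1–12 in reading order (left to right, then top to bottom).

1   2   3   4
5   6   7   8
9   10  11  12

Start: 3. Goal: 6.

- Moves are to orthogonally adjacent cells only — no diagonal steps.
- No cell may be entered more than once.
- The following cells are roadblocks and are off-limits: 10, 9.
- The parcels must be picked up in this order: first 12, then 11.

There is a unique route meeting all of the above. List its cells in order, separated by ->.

3 -> 4 -> 8 -> 12 -> 11 -> 7 -> 6

The waypoints must appear in the order 12, 11, with no cell reused.
Route from 3: right 1 to 4, down 2 to 12, left 1 to 11, up 1 to 7, left 1 to 6 — 6 moves in all.
Check: order respected (12 at step 3, 11 at step 4).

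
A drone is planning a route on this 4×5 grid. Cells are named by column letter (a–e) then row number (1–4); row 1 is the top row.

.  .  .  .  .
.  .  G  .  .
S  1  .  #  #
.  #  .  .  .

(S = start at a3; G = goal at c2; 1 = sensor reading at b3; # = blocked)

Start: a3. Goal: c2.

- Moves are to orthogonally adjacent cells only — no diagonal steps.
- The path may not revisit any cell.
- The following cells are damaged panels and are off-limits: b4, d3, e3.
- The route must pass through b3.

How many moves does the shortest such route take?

Any route passes through b3 somewhere between a3 and c2. Summing Manhattan distances along the two legs (a3 → b3 → c2) gives a lower bound of 1 + 2 = 3 moves.
A route of 3 moves achieves this: a3 → b3 → b2 → c2.
Since 3 matches the lower bound, it is optimal.

3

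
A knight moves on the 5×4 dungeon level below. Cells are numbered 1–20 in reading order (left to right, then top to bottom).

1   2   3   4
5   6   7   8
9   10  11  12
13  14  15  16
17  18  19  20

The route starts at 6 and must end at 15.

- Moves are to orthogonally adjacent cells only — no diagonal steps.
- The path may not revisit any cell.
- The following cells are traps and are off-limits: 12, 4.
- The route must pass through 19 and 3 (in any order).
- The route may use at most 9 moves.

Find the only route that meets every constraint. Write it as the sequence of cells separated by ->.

6 -> 2 -> 3 -> 7 -> 11 -> 10 -> 14 -> 18 -> 19 -> 15

The 9-move cap with required stops at 19, 3 leaves no slack for detours.
Route from 6: up to 2, right to 3, 2× down (reaching 11), left to 10, 2× down (reaching 18), right to 19, up to 15 — 9 moves in all.
Check: all required cells visited; 9 ≤ 9 moves.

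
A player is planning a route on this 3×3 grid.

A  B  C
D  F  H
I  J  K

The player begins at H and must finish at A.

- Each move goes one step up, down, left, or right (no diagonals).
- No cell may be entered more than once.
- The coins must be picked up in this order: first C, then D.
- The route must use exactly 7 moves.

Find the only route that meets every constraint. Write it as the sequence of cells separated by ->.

The waypoints must appear in the order C, D, with no cell reused.
Route from H: up 1 to C, left 1 to B, down 2 to J, left 1 to I, up 2 to A — 7 moves in all.
Check: order respected (C at step 1, D at step 6); 7 moves as required.

H -> C -> B -> F -> J -> I -> D -> A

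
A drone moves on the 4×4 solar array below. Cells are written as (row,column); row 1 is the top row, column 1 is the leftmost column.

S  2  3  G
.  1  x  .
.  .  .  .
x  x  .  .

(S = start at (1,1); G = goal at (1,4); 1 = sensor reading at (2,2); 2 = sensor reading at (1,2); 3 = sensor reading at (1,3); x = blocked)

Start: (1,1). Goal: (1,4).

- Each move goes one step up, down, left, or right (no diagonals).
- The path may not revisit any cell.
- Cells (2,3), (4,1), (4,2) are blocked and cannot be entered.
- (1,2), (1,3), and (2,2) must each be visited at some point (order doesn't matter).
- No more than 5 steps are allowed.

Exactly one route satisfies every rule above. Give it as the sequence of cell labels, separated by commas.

The 5-move cap with required stops at (1,2), (1,3), (2,2) leaves no slack for detours.
Route from (1,1): down to (2,1), right to (2,2), up to (1,2), 2× right (reaching (1,4)) — 5 moves in all.
Check: all required cells visited; 5 ≤ 5 moves.

(1,1), (2,1), (2,2), (1,2), (1,3), (1,4)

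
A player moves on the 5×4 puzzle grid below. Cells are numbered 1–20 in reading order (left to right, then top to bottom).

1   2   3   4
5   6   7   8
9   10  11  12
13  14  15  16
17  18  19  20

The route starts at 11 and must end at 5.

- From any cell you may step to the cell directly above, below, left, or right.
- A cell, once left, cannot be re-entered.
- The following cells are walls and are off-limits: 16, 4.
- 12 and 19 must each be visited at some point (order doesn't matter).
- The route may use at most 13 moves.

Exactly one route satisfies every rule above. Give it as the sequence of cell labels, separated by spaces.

11 12 8 7 6 10 14 15 19 18 17 13 9 5

Any route must reach 12 and 19 and still end at 5 within 13 moves, so the order of the required stops is forced.
Route from 11: right 1 to 12, up 1 to 8, left 2 to 6, down 2 to 14, right 1 to 15, down 1 to 19, left 2 to 17, up 3 to 5 — 13 moves in all.
Check: all required cells visited; 13 ≤ 13 moves.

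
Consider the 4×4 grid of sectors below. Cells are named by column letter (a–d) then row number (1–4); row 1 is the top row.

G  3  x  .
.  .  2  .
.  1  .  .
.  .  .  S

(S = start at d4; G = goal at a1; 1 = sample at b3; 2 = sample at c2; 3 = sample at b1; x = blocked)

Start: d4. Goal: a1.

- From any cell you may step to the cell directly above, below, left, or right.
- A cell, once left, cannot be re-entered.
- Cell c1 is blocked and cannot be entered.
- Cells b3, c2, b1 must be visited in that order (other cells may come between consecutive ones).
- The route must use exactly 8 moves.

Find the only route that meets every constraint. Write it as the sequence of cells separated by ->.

d4 -> c4 -> b4 -> b3 -> c3 -> c2 -> b2 -> b1 -> a1

The waypoints must appear in the order b3, c2, b1, with no cell reused.
Route from d4: 2× left (reaching b4), up to b3, right to c3, up to c2, left to b2, up to b1, left to a1 — 8 moves in all.
Check: order respected (1 at step 3, 2 at step 5, 3 at step 7); 8 moves as required.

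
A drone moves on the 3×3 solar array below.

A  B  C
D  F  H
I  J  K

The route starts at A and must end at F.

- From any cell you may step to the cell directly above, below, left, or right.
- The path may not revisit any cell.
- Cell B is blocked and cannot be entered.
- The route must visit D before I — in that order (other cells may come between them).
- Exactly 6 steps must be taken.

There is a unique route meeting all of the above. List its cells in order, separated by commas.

The waypoints must appear in the order D, I, with no cell reused.
Route from A: 2× down (reaching I), 2× right (reaching K), up to H, left to F — 6 moves in all.
Check: order respected (D at step 1, I at step 2); 6 moves as required.

A, D, I, J, K, H, F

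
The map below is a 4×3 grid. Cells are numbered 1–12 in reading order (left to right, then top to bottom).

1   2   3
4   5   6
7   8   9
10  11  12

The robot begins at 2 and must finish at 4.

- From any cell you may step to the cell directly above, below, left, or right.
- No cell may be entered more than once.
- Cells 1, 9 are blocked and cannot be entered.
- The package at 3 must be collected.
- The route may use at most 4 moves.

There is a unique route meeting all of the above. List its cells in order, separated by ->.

2 -> 3 -> 6 -> 5 -> 4

The 4-move cap with required stops at 3 leaves no slack for detours.
Route from 2: right to 3, down to 6, 2× left (reaching 4) — 4 moves in all.
Check: all required cells visited; 4 ≤ 4 moves.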